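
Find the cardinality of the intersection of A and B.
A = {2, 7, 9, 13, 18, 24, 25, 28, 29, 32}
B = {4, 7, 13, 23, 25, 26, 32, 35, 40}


Set A = {2, 7, 9, 13, 18, 24, 25, 28, 29, 32}
Set B = {4, 7, 13, 23, 25, 26, 32, 35, 40}
A ∩ B = {7, 13, 25, 32}
|A ∩ B| = 4

4


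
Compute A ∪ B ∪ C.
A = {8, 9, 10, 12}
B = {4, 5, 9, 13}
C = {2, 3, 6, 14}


Set A = {8, 9, 10, 12}
Set B = {4, 5, 9, 13}
Set C = {2, 3, 6, 14}
First, A ∪ B = {4, 5, 8, 9, 10, 12, 13}
Then, (A ∪ B) ∪ C = {2, 3, 4, 5, 6, 8, 9, 10, 12, 13, 14}

{2, 3, 4, 5, 6, 8, 9, 10, 12, 13, 14}


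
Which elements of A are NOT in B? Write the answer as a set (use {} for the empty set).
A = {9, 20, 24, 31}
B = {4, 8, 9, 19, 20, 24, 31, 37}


Set A = {9, 20, 24, 31}
Set B = {4, 8, 9, 19, 20, 24, 31, 37}
Check each element of A against B:
9 ∈ B, 20 ∈ B, 24 ∈ B, 31 ∈ B
Elements of A not in B: {}

{}


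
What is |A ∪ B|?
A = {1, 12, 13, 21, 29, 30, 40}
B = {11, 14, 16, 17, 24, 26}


Set A = {1, 12, 13, 21, 29, 30, 40}, |A| = 7
Set B = {11, 14, 16, 17, 24, 26}, |B| = 6
A ∩ B = {}, |A ∩ B| = 0
|A ∪ B| = |A| + |B| - |A ∩ B| = 7 + 6 - 0 = 13

13


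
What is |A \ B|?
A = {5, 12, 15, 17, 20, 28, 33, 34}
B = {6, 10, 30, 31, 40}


Set A = {5, 12, 15, 17, 20, 28, 33, 34}
Set B = {6, 10, 30, 31, 40}
A \ B = {5, 12, 15, 17, 20, 28, 33, 34}
|A \ B| = 8

8


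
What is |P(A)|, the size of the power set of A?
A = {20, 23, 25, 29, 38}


Set A = {20, 23, 25, 29, 38}
|A| = 5
The power set P(A) contains all subsets of A.
|P(A)| = 2^|A| = 2^5 = 32

32


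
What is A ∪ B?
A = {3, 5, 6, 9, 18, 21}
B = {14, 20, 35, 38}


Set A = {3, 5, 6, 9, 18, 21}
Set B = {14, 20, 35, 38}
A ∪ B includes all elements in either set.
Elements from A: {3, 5, 6, 9, 18, 21}
Elements from B not already included: {14, 20, 35, 38}
A ∪ B = {3, 5, 6, 9, 14, 18, 20, 21, 35, 38}

{3, 5, 6, 9, 14, 18, 20, 21, 35, 38}


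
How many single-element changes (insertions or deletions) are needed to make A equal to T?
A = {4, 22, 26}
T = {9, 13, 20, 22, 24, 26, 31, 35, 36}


Set A = {4, 22, 26}
Set T = {9, 13, 20, 22, 24, 26, 31, 35, 36}
Elements to remove from A (in A, not in T): {4} → 1 removals
Elements to add to A (in T, not in A): {9, 13, 20, 24, 31, 35, 36} → 7 additions
Total edits = 1 + 7 = 8

8


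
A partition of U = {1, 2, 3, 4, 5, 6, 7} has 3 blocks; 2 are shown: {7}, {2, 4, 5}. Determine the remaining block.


U = {1, 2, 3, 4, 5, 6, 7}
Shown blocks: {7}, {2, 4, 5}
A partition's blocks are pairwise disjoint and cover U, so the missing block = U \ (union of shown blocks).
Union of shown blocks: {2, 4, 5, 7}
Missing block = U \ (union) = {1, 3, 6}

{1, 3, 6}


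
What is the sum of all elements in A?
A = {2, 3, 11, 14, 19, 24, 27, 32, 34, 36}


Set A = {2, 3, 11, 14, 19, 24, 27, 32, 34, 36}
Sum = 2 + 3 + 11 + 14 + 19 + 24 + 27 + 32 + 34 + 36 = 202

202


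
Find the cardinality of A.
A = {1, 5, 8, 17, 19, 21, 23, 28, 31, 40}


Set A = {1, 5, 8, 17, 19, 21, 23, 28, 31, 40}
Listing elements: 1, 5, 8, 17, 19, 21, 23, 28, 31, 40
Counting: 10 elements
|A| = 10

10


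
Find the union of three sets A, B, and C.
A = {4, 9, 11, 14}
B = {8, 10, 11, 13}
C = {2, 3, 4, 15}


Set A = {4, 9, 11, 14}
Set B = {8, 10, 11, 13}
Set C = {2, 3, 4, 15}
First, A ∪ B = {4, 8, 9, 10, 11, 13, 14}
Then, (A ∪ B) ∪ C = {2, 3, 4, 8, 9, 10, 11, 13, 14, 15}

{2, 3, 4, 8, 9, 10, 11, 13, 14, 15}


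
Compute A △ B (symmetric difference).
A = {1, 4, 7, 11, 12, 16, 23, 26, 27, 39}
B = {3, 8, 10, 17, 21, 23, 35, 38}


Set A = {1, 4, 7, 11, 12, 16, 23, 26, 27, 39}
Set B = {3, 8, 10, 17, 21, 23, 35, 38}
A △ B = (A \ B) ∪ (B \ A)
Elements in A but not B: {1, 4, 7, 11, 12, 16, 26, 27, 39}
Elements in B but not A: {3, 8, 10, 17, 21, 35, 38}
A △ B = {1, 3, 4, 7, 8, 10, 11, 12, 16, 17, 21, 26, 27, 35, 38, 39}

{1, 3, 4, 7, 8, 10, 11, 12, 16, 17, 21, 26, 27, 35, 38, 39}


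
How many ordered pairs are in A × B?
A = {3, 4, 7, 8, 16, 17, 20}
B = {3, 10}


Set A = {3, 4, 7, 8, 16, 17, 20} has 7 elements.
Set B = {3, 10} has 2 elements.
|A × B| = |A| × |B| = 7 × 2 = 14

14


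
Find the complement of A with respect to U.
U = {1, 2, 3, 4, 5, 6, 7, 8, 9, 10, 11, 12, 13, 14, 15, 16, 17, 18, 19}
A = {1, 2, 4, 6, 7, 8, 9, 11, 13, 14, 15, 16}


Universal set U = {1, 2, 3, 4, 5, 6, 7, 8, 9, 10, 11, 12, 13, 14, 15, 16, 17, 18, 19}
Set A = {1, 2, 4, 6, 7, 8, 9, 11, 13, 14, 15, 16}
A' = U \ A = elements in U but not in A
Checking each element of U:
1 (in A, exclude), 2 (in A, exclude), 3 (not in A, include), 4 (in A, exclude), 5 (not in A, include), 6 (in A, exclude), 7 (in A, exclude), 8 (in A, exclude), 9 (in A, exclude), 10 (not in A, include), 11 (in A, exclude), 12 (not in A, include), 13 (in A, exclude), 14 (in A, exclude), 15 (in A, exclude), 16 (in A, exclude), 17 (not in A, include), 18 (not in A, include), 19 (not in A, include)
A' = {3, 5, 10, 12, 17, 18, 19}

{3, 5, 10, 12, 17, 18, 19}


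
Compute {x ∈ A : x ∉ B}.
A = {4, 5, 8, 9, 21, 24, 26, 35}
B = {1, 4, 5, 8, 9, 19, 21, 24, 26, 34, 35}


Set A = {4, 5, 8, 9, 21, 24, 26, 35}
Set B = {1, 4, 5, 8, 9, 19, 21, 24, 26, 34, 35}
Check each element of A against B:
4 ∈ B, 5 ∈ B, 8 ∈ B, 9 ∈ B, 21 ∈ B, 24 ∈ B, 26 ∈ B, 35 ∈ B
Elements of A not in B: {}

{}


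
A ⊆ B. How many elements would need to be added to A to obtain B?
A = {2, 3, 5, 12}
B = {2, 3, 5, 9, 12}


Set A = {2, 3, 5, 12}, |A| = 4
Set B = {2, 3, 5, 9, 12}, |B| = 5
Since A ⊆ B: B \ A = {9}
|B| - |A| = 5 - 4 = 1

1


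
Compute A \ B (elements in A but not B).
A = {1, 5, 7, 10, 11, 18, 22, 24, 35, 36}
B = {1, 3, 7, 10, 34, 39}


Set A = {1, 5, 7, 10, 11, 18, 22, 24, 35, 36}
Set B = {1, 3, 7, 10, 34, 39}
A \ B includes elements in A that are not in B.
Check each element of A:
1 (in B, remove), 5 (not in B, keep), 7 (in B, remove), 10 (in B, remove), 11 (not in B, keep), 18 (not in B, keep), 22 (not in B, keep), 24 (not in B, keep), 35 (not in B, keep), 36 (not in B, keep)
A \ B = {5, 11, 18, 22, 24, 35, 36}

{5, 11, 18, 22, 24, 35, 36}


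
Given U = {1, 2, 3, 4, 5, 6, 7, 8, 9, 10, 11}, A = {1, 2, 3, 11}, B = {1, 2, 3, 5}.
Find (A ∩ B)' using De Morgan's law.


U = {1, 2, 3, 4, 5, 6, 7, 8, 9, 10, 11}
A = {1, 2, 3, 11}, B = {1, 2, 3, 5}
A ∩ B = {1, 2, 3}
(A ∩ B)' = U \ (A ∩ B) = {4, 5, 6, 7, 8, 9, 10, 11}
Verification via A' ∪ B': A' = {4, 5, 6, 7, 8, 9, 10}, B' = {4, 6, 7, 8, 9, 10, 11}
A' ∪ B' = {4, 5, 6, 7, 8, 9, 10, 11} ✓

{4, 5, 6, 7, 8, 9, 10, 11}


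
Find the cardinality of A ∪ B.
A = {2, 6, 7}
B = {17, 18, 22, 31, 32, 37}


Set A = {2, 6, 7}, |A| = 3
Set B = {17, 18, 22, 31, 32, 37}, |B| = 6
A ∩ B = {}, |A ∩ B| = 0
|A ∪ B| = |A| + |B| - |A ∩ B| = 3 + 6 - 0 = 9

9


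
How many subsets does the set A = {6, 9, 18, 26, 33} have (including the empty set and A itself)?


Set A = {6, 9, 18, 26, 33}
|A| = 5
The power set P(A) contains all subsets of A.
|P(A)| = 2^|A| = 2^5 = 32

32


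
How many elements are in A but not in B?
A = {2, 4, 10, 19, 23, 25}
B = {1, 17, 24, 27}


Set A = {2, 4, 10, 19, 23, 25}
Set B = {1, 17, 24, 27}
A \ B = {2, 4, 10, 19, 23, 25}
|A \ B| = 6

6


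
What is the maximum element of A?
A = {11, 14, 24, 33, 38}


Set A = {11, 14, 24, 33, 38}
Elements in ascending order: 11, 14, 24, 33, 38
The largest element is 38.

38


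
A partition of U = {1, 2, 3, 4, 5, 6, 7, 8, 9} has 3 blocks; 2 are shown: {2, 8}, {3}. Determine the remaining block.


U = {1, 2, 3, 4, 5, 6, 7, 8, 9}
Shown blocks: {2, 8}, {3}
A partition's blocks are pairwise disjoint and cover U, so the missing block = U \ (union of shown blocks).
Union of shown blocks: {2, 3, 8}
Missing block = U \ (union) = {1, 4, 5, 6, 7, 9}

{1, 4, 5, 6, 7, 9}


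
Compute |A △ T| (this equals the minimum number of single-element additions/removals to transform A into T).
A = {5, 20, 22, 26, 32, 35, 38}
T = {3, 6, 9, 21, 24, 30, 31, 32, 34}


Set A = {5, 20, 22, 26, 32, 35, 38}
Set T = {3, 6, 9, 21, 24, 30, 31, 32, 34}
Elements to remove from A (in A, not in T): {5, 20, 22, 26, 35, 38} → 6 removals
Elements to add to A (in T, not in A): {3, 6, 9, 21, 24, 30, 31, 34} → 8 additions
Total edits = 6 + 8 = 14

14


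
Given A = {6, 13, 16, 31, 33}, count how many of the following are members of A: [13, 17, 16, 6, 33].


Set A = {6, 13, 16, 31, 33}
Candidates: [13, 17, 16, 6, 33]
Check each candidate:
13 ∈ A, 17 ∉ A, 16 ∈ A, 6 ∈ A, 33 ∈ A
Count of candidates in A: 4

4


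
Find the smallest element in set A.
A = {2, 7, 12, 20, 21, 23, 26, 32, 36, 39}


Set A = {2, 7, 12, 20, 21, 23, 26, 32, 36, 39}
Elements in ascending order: 2, 7, 12, 20, 21, 23, 26, 32, 36, 39
The smallest element is 2.

2


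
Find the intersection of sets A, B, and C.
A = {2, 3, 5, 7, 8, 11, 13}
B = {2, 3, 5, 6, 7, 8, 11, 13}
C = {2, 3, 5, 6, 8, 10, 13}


Set A = {2, 3, 5, 7, 8, 11, 13}
Set B = {2, 3, 5, 6, 7, 8, 11, 13}
Set C = {2, 3, 5, 6, 8, 10, 13}
First, A ∩ B = {2, 3, 5, 7, 8, 11, 13}
Then, (A ∩ B) ∩ C = {2, 3, 5, 8, 13}

{2, 3, 5, 8, 13}


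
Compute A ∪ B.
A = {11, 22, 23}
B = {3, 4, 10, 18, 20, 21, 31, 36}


Set A = {11, 22, 23}
Set B = {3, 4, 10, 18, 20, 21, 31, 36}
A ∪ B includes all elements in either set.
Elements from A: {11, 22, 23}
Elements from B not already included: {3, 4, 10, 18, 20, 21, 31, 36}
A ∪ B = {3, 4, 10, 11, 18, 20, 21, 22, 23, 31, 36}

{3, 4, 10, 11, 18, 20, 21, 22, 23, 31, 36}


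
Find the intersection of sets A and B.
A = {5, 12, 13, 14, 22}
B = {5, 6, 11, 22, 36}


Set A = {5, 12, 13, 14, 22}
Set B = {5, 6, 11, 22, 36}
A ∩ B includes only elements in both sets.
Check each element of A against B:
5 ✓, 12 ✗, 13 ✗, 14 ✗, 22 ✓
A ∩ B = {5, 22}

{5, 22}


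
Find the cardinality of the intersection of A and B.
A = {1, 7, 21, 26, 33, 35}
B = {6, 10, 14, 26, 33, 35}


Set A = {1, 7, 21, 26, 33, 35}
Set B = {6, 10, 14, 26, 33, 35}
A ∩ B = {26, 33, 35}
|A ∩ B| = 3

3


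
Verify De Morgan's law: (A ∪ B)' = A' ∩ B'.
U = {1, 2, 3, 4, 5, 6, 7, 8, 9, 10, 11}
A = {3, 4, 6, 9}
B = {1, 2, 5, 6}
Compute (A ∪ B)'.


U = {1, 2, 3, 4, 5, 6, 7, 8, 9, 10, 11}
A = {3, 4, 6, 9}, B = {1, 2, 5, 6}
A ∪ B = {1, 2, 3, 4, 5, 6, 9}
(A ∪ B)' = U \ (A ∪ B) = {7, 8, 10, 11}
Verification via A' ∩ B': A' = {1, 2, 5, 7, 8, 10, 11}, B' = {3, 4, 7, 8, 9, 10, 11}
A' ∩ B' = {7, 8, 10, 11} ✓

{7, 8, 10, 11}


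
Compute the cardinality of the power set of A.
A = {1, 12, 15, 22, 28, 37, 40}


Set A = {1, 12, 15, 22, 28, 37, 40}
|A| = 7
The power set P(A) contains all subsets of A.
|P(A)| = 2^|A| = 2^7 = 128

128


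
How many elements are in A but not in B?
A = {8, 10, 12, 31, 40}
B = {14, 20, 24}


Set A = {8, 10, 12, 31, 40}
Set B = {14, 20, 24}
A \ B = {8, 10, 12, 31, 40}
|A \ B| = 5

5


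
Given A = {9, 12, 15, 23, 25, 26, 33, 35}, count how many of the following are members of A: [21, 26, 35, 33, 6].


Set A = {9, 12, 15, 23, 25, 26, 33, 35}
Candidates: [21, 26, 35, 33, 6]
Check each candidate:
21 ∉ A, 26 ∈ A, 35 ∈ A, 33 ∈ A, 6 ∉ A
Count of candidates in A: 3

3


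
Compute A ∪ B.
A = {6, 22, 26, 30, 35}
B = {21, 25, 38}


Set A = {6, 22, 26, 30, 35}
Set B = {21, 25, 38}
A ∪ B includes all elements in either set.
Elements from A: {6, 22, 26, 30, 35}
Elements from B not already included: {21, 25, 38}
A ∪ B = {6, 21, 22, 25, 26, 30, 35, 38}

{6, 21, 22, 25, 26, 30, 35, 38}


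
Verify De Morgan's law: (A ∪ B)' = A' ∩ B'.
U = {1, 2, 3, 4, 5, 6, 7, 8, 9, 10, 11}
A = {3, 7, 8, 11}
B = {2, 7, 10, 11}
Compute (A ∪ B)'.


U = {1, 2, 3, 4, 5, 6, 7, 8, 9, 10, 11}
A = {3, 7, 8, 11}, B = {2, 7, 10, 11}
A ∪ B = {2, 3, 7, 8, 10, 11}
(A ∪ B)' = U \ (A ∪ B) = {1, 4, 5, 6, 9}
Verification via A' ∩ B': A' = {1, 2, 4, 5, 6, 9, 10}, B' = {1, 3, 4, 5, 6, 8, 9}
A' ∩ B' = {1, 4, 5, 6, 9} ✓

{1, 4, 5, 6, 9}


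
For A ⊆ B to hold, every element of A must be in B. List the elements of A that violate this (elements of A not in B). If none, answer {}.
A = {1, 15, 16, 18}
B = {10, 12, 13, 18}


Set A = {1, 15, 16, 18}
Set B = {10, 12, 13, 18}
Check each element of A against B:
1 ∉ B (include), 15 ∉ B (include), 16 ∉ B (include), 18 ∈ B
Elements of A not in B: {1, 15, 16}

{1, 15, 16}


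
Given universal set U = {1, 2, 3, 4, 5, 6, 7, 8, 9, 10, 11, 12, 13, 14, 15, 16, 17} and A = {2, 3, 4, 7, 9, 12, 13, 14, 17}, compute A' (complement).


Universal set U = {1, 2, 3, 4, 5, 6, 7, 8, 9, 10, 11, 12, 13, 14, 15, 16, 17}
Set A = {2, 3, 4, 7, 9, 12, 13, 14, 17}
A' = U \ A = elements in U but not in A
Checking each element of U:
1 (not in A, include), 2 (in A, exclude), 3 (in A, exclude), 4 (in A, exclude), 5 (not in A, include), 6 (not in A, include), 7 (in A, exclude), 8 (not in A, include), 9 (in A, exclude), 10 (not in A, include), 11 (not in A, include), 12 (in A, exclude), 13 (in A, exclude), 14 (in A, exclude), 15 (not in A, include), 16 (not in A, include), 17 (in A, exclude)
A' = {1, 5, 6, 8, 10, 11, 15, 16}

{1, 5, 6, 8, 10, 11, 15, 16}


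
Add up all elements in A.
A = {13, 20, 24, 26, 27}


Set A = {13, 20, 24, 26, 27}
Sum = 13 + 20 + 24 + 26 + 27 = 110

110


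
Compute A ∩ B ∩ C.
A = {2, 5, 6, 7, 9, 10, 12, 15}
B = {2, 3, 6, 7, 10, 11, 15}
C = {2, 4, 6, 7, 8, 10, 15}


Set A = {2, 5, 6, 7, 9, 10, 12, 15}
Set B = {2, 3, 6, 7, 10, 11, 15}
Set C = {2, 4, 6, 7, 8, 10, 15}
First, A ∩ B = {2, 6, 7, 10, 15}
Then, (A ∩ B) ∩ C = {2, 6, 7, 10, 15}

{2, 6, 7, 10, 15}


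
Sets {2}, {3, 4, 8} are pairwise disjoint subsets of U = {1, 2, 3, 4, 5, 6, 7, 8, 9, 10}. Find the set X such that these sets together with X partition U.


U = {1, 2, 3, 4, 5, 6, 7, 8, 9, 10}
Shown blocks: {2}, {3, 4, 8}
A partition's blocks are pairwise disjoint and cover U, so the missing block = U \ (union of shown blocks).
Union of shown blocks: {2, 3, 4, 8}
Missing block = U \ (union) = {1, 5, 6, 7, 9, 10}

{1, 5, 6, 7, 9, 10}


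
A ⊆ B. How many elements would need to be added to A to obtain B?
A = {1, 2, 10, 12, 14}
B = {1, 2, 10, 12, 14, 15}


Set A = {1, 2, 10, 12, 14}, |A| = 5
Set B = {1, 2, 10, 12, 14, 15}, |B| = 6
Since A ⊆ B: B \ A = {15}
|B| - |A| = 6 - 5 = 1

1


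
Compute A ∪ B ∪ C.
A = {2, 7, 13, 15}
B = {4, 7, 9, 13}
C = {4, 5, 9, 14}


Set A = {2, 7, 13, 15}
Set B = {4, 7, 9, 13}
Set C = {4, 5, 9, 14}
First, A ∪ B = {2, 4, 7, 9, 13, 15}
Then, (A ∪ B) ∪ C = {2, 4, 5, 7, 9, 13, 14, 15}

{2, 4, 5, 7, 9, 13, 14, 15}


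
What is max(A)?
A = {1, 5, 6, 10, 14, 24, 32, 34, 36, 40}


Set A = {1, 5, 6, 10, 14, 24, 32, 34, 36, 40}
Elements in ascending order: 1, 5, 6, 10, 14, 24, 32, 34, 36, 40
The largest element is 40.

40


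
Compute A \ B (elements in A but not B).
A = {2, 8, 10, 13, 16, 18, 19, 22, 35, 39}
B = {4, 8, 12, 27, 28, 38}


Set A = {2, 8, 10, 13, 16, 18, 19, 22, 35, 39}
Set B = {4, 8, 12, 27, 28, 38}
A \ B includes elements in A that are not in B.
Check each element of A:
2 (not in B, keep), 8 (in B, remove), 10 (not in B, keep), 13 (not in B, keep), 16 (not in B, keep), 18 (not in B, keep), 19 (not in B, keep), 22 (not in B, keep), 35 (not in B, keep), 39 (not in B, keep)
A \ B = {2, 10, 13, 16, 18, 19, 22, 35, 39}

{2, 10, 13, 16, 18, 19, 22, 35, 39}


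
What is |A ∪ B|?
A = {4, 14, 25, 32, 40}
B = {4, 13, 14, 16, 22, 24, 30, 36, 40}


Set A = {4, 14, 25, 32, 40}, |A| = 5
Set B = {4, 13, 14, 16, 22, 24, 30, 36, 40}, |B| = 9
A ∩ B = {4, 14, 40}, |A ∩ B| = 3
|A ∪ B| = |A| + |B| - |A ∩ B| = 5 + 9 - 3 = 11

11


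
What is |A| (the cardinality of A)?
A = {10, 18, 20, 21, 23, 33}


Set A = {10, 18, 20, 21, 23, 33}
Listing elements: 10, 18, 20, 21, 23, 33
Counting: 6 elements
|A| = 6

6


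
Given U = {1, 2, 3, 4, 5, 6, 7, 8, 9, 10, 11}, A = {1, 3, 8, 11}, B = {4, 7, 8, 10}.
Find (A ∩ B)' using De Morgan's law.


U = {1, 2, 3, 4, 5, 6, 7, 8, 9, 10, 11}
A = {1, 3, 8, 11}, B = {4, 7, 8, 10}
A ∩ B = {8}
(A ∩ B)' = U \ (A ∩ B) = {1, 2, 3, 4, 5, 6, 7, 9, 10, 11}
Verification via A' ∪ B': A' = {2, 4, 5, 6, 7, 9, 10}, B' = {1, 2, 3, 5, 6, 9, 11}
A' ∪ B' = {1, 2, 3, 4, 5, 6, 7, 9, 10, 11} ✓

{1, 2, 3, 4, 5, 6, 7, 9, 10, 11}


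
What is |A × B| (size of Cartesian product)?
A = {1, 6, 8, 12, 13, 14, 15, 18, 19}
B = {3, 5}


Set A = {1, 6, 8, 12, 13, 14, 15, 18, 19} has 9 elements.
Set B = {3, 5} has 2 elements.
|A × B| = |A| × |B| = 9 × 2 = 18

18


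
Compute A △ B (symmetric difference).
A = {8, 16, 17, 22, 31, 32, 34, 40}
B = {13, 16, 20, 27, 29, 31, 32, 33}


Set A = {8, 16, 17, 22, 31, 32, 34, 40}
Set B = {13, 16, 20, 27, 29, 31, 32, 33}
A △ B = (A \ B) ∪ (B \ A)
Elements in A but not B: {8, 17, 22, 34, 40}
Elements in B but not A: {13, 20, 27, 29, 33}
A △ B = {8, 13, 17, 20, 22, 27, 29, 33, 34, 40}

{8, 13, 17, 20, 22, 27, 29, 33, 34, 40}


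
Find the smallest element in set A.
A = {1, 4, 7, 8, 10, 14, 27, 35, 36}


Set A = {1, 4, 7, 8, 10, 14, 27, 35, 36}
Elements in ascending order: 1, 4, 7, 8, 10, 14, 27, 35, 36
The smallest element is 1.

1


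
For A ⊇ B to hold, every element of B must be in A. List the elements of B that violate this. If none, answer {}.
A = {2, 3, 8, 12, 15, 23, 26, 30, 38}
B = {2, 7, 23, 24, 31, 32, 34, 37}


Set A = {2, 3, 8, 12, 15, 23, 26, 30, 38}
Set B = {2, 7, 23, 24, 31, 32, 34, 37}
Check each element of B against A:
2 ∈ A, 7 ∉ A (include), 23 ∈ A, 24 ∉ A (include), 31 ∉ A (include), 32 ∉ A (include), 34 ∉ A (include), 37 ∉ A (include)
Elements of B not in A: {7, 24, 31, 32, 34, 37}

{7, 24, 31, 32, 34, 37}


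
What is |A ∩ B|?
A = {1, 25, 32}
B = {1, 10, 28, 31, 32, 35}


Set A = {1, 25, 32}
Set B = {1, 10, 28, 31, 32, 35}
A ∩ B = {1, 32}
|A ∩ B| = 2

2


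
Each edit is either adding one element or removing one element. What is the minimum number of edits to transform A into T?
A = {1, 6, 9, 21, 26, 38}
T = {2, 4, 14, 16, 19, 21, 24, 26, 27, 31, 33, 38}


Set A = {1, 6, 9, 21, 26, 38}
Set T = {2, 4, 14, 16, 19, 21, 24, 26, 27, 31, 33, 38}
Elements to remove from A (in A, not in T): {1, 6, 9} → 3 removals
Elements to add to A (in T, not in A): {2, 4, 14, 16, 19, 24, 27, 31, 33} → 9 additions
Total edits = 3 + 9 = 12

12


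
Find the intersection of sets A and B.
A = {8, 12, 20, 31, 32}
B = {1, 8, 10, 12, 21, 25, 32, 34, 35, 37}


Set A = {8, 12, 20, 31, 32}
Set B = {1, 8, 10, 12, 21, 25, 32, 34, 35, 37}
A ∩ B includes only elements in both sets.
Check each element of A against B:
8 ✓, 12 ✓, 20 ✗, 31 ✗, 32 ✓
A ∩ B = {8, 12, 32}

{8, 12, 32}


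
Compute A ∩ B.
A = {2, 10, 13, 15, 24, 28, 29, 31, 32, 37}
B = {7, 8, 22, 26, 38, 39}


Set A = {2, 10, 13, 15, 24, 28, 29, 31, 32, 37}
Set B = {7, 8, 22, 26, 38, 39}
A ∩ B includes only elements in both sets.
Check each element of A against B:
2 ✗, 10 ✗, 13 ✗, 15 ✗, 24 ✗, 28 ✗, 29 ✗, 31 ✗, 32 ✗, 37 ✗
A ∩ B = {}

{}


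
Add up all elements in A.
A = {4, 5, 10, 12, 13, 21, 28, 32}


Set A = {4, 5, 10, 12, 13, 21, 28, 32}
Sum = 4 + 5 + 10 + 12 + 13 + 21 + 28 + 32 = 125

125


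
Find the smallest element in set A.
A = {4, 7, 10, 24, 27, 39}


Set A = {4, 7, 10, 24, 27, 39}
Elements in ascending order: 4, 7, 10, 24, 27, 39
The smallest element is 4.

4


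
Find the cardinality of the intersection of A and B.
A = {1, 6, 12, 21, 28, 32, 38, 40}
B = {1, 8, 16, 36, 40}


Set A = {1, 6, 12, 21, 28, 32, 38, 40}
Set B = {1, 8, 16, 36, 40}
A ∩ B = {1, 40}
|A ∩ B| = 2

2


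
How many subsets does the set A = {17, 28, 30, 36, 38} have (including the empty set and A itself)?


Set A = {17, 28, 30, 36, 38}
|A| = 5
The power set P(A) contains all subsets of A.
|P(A)| = 2^|A| = 2^5 = 32

32


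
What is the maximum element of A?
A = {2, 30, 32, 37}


Set A = {2, 30, 32, 37}
Elements in ascending order: 2, 30, 32, 37
The largest element is 37.

37


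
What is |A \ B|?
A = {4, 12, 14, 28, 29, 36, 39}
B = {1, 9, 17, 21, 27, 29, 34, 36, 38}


Set A = {4, 12, 14, 28, 29, 36, 39}
Set B = {1, 9, 17, 21, 27, 29, 34, 36, 38}
A \ B = {4, 12, 14, 28, 39}
|A \ B| = 5

5


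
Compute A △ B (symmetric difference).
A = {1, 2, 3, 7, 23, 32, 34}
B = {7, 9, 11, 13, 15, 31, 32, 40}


Set A = {1, 2, 3, 7, 23, 32, 34}
Set B = {7, 9, 11, 13, 15, 31, 32, 40}
A △ B = (A \ B) ∪ (B \ A)
Elements in A but not B: {1, 2, 3, 23, 34}
Elements in B but not A: {9, 11, 13, 15, 31, 40}
A △ B = {1, 2, 3, 9, 11, 13, 15, 23, 31, 34, 40}

{1, 2, 3, 9, 11, 13, 15, 23, 31, 34, 40}


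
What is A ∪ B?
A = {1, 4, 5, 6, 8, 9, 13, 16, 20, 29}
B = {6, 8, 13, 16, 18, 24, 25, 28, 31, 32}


Set A = {1, 4, 5, 6, 8, 9, 13, 16, 20, 29}
Set B = {6, 8, 13, 16, 18, 24, 25, 28, 31, 32}
A ∪ B includes all elements in either set.
Elements from A: {1, 4, 5, 6, 8, 9, 13, 16, 20, 29}
Elements from B not already included: {18, 24, 25, 28, 31, 32}
A ∪ B = {1, 4, 5, 6, 8, 9, 13, 16, 18, 20, 24, 25, 28, 29, 31, 32}

{1, 4, 5, 6, 8, 9, 13, 16, 18, 20, 24, 25, 28, 29, 31, 32}


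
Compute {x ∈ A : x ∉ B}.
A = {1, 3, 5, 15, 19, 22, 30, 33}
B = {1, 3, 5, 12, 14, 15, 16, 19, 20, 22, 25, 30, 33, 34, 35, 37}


Set A = {1, 3, 5, 15, 19, 22, 30, 33}
Set B = {1, 3, 5, 12, 14, 15, 16, 19, 20, 22, 25, 30, 33, 34, 35, 37}
Check each element of A against B:
1 ∈ B, 3 ∈ B, 5 ∈ B, 15 ∈ B, 19 ∈ B, 22 ∈ B, 30 ∈ B, 33 ∈ B
Elements of A not in B: {}

{}


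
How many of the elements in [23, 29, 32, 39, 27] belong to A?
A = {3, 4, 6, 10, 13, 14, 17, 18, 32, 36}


Set A = {3, 4, 6, 10, 13, 14, 17, 18, 32, 36}
Candidates: [23, 29, 32, 39, 27]
Check each candidate:
23 ∉ A, 29 ∉ A, 32 ∈ A, 39 ∉ A, 27 ∉ A
Count of candidates in A: 1

1


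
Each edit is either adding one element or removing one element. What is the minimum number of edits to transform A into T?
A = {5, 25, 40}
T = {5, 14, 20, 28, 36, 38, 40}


Set A = {5, 25, 40}
Set T = {5, 14, 20, 28, 36, 38, 40}
Elements to remove from A (in A, not in T): {25} → 1 removals
Elements to add to A (in T, not in A): {14, 20, 28, 36, 38} → 5 additions
Total edits = 1 + 5 = 6

6


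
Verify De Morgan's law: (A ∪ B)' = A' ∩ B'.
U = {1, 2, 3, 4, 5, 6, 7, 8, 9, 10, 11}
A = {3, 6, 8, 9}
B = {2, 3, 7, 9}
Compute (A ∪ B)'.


U = {1, 2, 3, 4, 5, 6, 7, 8, 9, 10, 11}
A = {3, 6, 8, 9}, B = {2, 3, 7, 9}
A ∪ B = {2, 3, 6, 7, 8, 9}
(A ∪ B)' = U \ (A ∪ B) = {1, 4, 5, 10, 11}
Verification via A' ∩ B': A' = {1, 2, 4, 5, 7, 10, 11}, B' = {1, 4, 5, 6, 8, 10, 11}
A' ∩ B' = {1, 4, 5, 10, 11} ✓

{1, 4, 5, 10, 11}


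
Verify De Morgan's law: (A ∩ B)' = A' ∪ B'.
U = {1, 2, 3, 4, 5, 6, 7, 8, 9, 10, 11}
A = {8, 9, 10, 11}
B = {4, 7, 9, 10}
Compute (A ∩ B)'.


U = {1, 2, 3, 4, 5, 6, 7, 8, 9, 10, 11}
A = {8, 9, 10, 11}, B = {4, 7, 9, 10}
A ∩ B = {9, 10}
(A ∩ B)' = U \ (A ∩ B) = {1, 2, 3, 4, 5, 6, 7, 8, 11}
Verification via A' ∪ B': A' = {1, 2, 3, 4, 5, 6, 7}, B' = {1, 2, 3, 5, 6, 8, 11}
A' ∪ B' = {1, 2, 3, 4, 5, 6, 7, 8, 11} ✓

{1, 2, 3, 4, 5, 6, 7, 8, 11}


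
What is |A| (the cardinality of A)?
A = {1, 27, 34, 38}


Set A = {1, 27, 34, 38}
Listing elements: 1, 27, 34, 38
Counting: 4 elements
|A| = 4

4


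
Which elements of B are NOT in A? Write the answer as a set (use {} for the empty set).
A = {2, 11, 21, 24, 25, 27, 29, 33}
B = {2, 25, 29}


Set A = {2, 11, 21, 24, 25, 27, 29, 33}
Set B = {2, 25, 29}
Check each element of B against A:
2 ∈ A, 25 ∈ A, 29 ∈ A
Elements of B not in A: {}

{}


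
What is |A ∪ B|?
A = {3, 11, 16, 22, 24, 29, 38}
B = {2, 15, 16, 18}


Set A = {3, 11, 16, 22, 24, 29, 38}, |A| = 7
Set B = {2, 15, 16, 18}, |B| = 4
A ∩ B = {16}, |A ∩ B| = 1
|A ∪ B| = |A| + |B| - |A ∩ B| = 7 + 4 - 1 = 10

10


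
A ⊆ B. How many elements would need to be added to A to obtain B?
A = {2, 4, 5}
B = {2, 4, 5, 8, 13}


Set A = {2, 4, 5}, |A| = 3
Set B = {2, 4, 5, 8, 13}, |B| = 5
Since A ⊆ B: B \ A = {8, 13}
|B| - |A| = 5 - 3 = 2

2


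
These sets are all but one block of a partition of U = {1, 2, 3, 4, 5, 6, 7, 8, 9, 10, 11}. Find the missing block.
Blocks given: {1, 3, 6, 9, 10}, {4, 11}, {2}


U = {1, 2, 3, 4, 5, 6, 7, 8, 9, 10, 11}
Shown blocks: {1, 3, 6, 9, 10}, {4, 11}, {2}
A partition's blocks are pairwise disjoint and cover U, so the missing block = U \ (union of shown blocks).
Union of shown blocks: {1, 2, 3, 4, 6, 9, 10, 11}
Missing block = U \ (union) = {5, 7, 8}

{5, 7, 8}


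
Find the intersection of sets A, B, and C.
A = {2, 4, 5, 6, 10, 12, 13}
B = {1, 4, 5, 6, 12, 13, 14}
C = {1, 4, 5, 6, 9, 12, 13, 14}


Set A = {2, 4, 5, 6, 10, 12, 13}
Set B = {1, 4, 5, 6, 12, 13, 14}
Set C = {1, 4, 5, 6, 9, 12, 13, 14}
First, A ∩ B = {4, 5, 6, 12, 13}
Then, (A ∩ B) ∩ C = {4, 5, 6, 12, 13}

{4, 5, 6, 12, 13}


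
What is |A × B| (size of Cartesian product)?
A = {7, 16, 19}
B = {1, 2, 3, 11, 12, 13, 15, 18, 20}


Set A = {7, 16, 19} has 3 elements.
Set B = {1, 2, 3, 11, 12, 13, 15, 18, 20} has 9 elements.
|A × B| = |A| × |B| = 3 × 9 = 27

27


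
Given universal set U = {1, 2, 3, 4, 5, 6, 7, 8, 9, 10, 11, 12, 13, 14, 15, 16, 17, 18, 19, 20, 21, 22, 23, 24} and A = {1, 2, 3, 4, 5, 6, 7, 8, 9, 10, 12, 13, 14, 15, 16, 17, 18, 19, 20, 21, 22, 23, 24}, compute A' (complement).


Universal set U = {1, 2, 3, 4, 5, 6, 7, 8, 9, 10, 11, 12, 13, 14, 15, 16, 17, 18, 19, 20, 21, 22, 23, 24}
Set A = {1, 2, 3, 4, 5, 6, 7, 8, 9, 10, 12, 13, 14, 15, 16, 17, 18, 19, 20, 21, 22, 23, 24}
A' = U \ A = elements in U but not in A
Checking each element of U:
1 (in A, exclude), 2 (in A, exclude), 3 (in A, exclude), 4 (in A, exclude), 5 (in A, exclude), 6 (in A, exclude), 7 (in A, exclude), 8 (in A, exclude), 9 (in A, exclude), 10 (in A, exclude), 11 (not in A, include), 12 (in A, exclude), 13 (in A, exclude), 14 (in A, exclude), 15 (in A, exclude), 16 (in A, exclude), 17 (in A, exclude), 18 (in A, exclude), 19 (in A, exclude), 20 (in A, exclude), 21 (in A, exclude), 22 (in A, exclude), 23 (in A, exclude), 24 (in A, exclude)
A' = {11}

{11}


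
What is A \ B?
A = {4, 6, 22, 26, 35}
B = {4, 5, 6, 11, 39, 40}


Set A = {4, 6, 22, 26, 35}
Set B = {4, 5, 6, 11, 39, 40}
A \ B includes elements in A that are not in B.
Check each element of A:
4 (in B, remove), 6 (in B, remove), 22 (not in B, keep), 26 (not in B, keep), 35 (not in B, keep)
A \ B = {22, 26, 35}

{22, 26, 35}


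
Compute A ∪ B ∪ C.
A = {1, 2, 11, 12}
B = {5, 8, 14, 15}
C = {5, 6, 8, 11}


Set A = {1, 2, 11, 12}
Set B = {5, 8, 14, 15}
Set C = {5, 6, 8, 11}
First, A ∪ B = {1, 2, 5, 8, 11, 12, 14, 15}
Then, (A ∪ B) ∪ C = {1, 2, 5, 6, 8, 11, 12, 14, 15}

{1, 2, 5, 6, 8, 11, 12, 14, 15}


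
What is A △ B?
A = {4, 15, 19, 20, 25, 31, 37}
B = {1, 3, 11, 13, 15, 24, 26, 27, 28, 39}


Set A = {4, 15, 19, 20, 25, 31, 37}
Set B = {1, 3, 11, 13, 15, 24, 26, 27, 28, 39}
A △ B = (A \ B) ∪ (B \ A)
Elements in A but not B: {4, 19, 20, 25, 31, 37}
Elements in B but not A: {1, 3, 11, 13, 24, 26, 27, 28, 39}
A △ B = {1, 3, 4, 11, 13, 19, 20, 24, 25, 26, 27, 28, 31, 37, 39}

{1, 3, 4, 11, 13, 19, 20, 24, 25, 26, 27, 28, 31, 37, 39}


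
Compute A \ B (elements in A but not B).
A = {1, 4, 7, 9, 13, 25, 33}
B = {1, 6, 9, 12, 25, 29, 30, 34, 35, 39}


Set A = {1, 4, 7, 9, 13, 25, 33}
Set B = {1, 6, 9, 12, 25, 29, 30, 34, 35, 39}
A \ B includes elements in A that are not in B.
Check each element of A:
1 (in B, remove), 4 (not in B, keep), 7 (not in B, keep), 9 (in B, remove), 13 (not in B, keep), 25 (in B, remove), 33 (not in B, keep)
A \ B = {4, 7, 13, 33}

{4, 7, 13, 33}


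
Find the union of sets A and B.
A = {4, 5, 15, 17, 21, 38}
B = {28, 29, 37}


Set A = {4, 5, 15, 17, 21, 38}
Set B = {28, 29, 37}
A ∪ B includes all elements in either set.
Elements from A: {4, 5, 15, 17, 21, 38}
Elements from B not already included: {28, 29, 37}
A ∪ B = {4, 5, 15, 17, 21, 28, 29, 37, 38}

{4, 5, 15, 17, 21, 28, 29, 37, 38}


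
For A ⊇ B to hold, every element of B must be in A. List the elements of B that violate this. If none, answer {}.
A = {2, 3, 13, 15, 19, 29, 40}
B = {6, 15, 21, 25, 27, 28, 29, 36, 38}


Set A = {2, 3, 13, 15, 19, 29, 40}
Set B = {6, 15, 21, 25, 27, 28, 29, 36, 38}
Check each element of B against A:
6 ∉ A (include), 15 ∈ A, 21 ∉ A (include), 25 ∉ A (include), 27 ∉ A (include), 28 ∉ A (include), 29 ∈ A, 36 ∉ A (include), 38 ∉ A (include)
Elements of B not in A: {6, 21, 25, 27, 28, 36, 38}

{6, 21, 25, 27, 28, 36, 38}


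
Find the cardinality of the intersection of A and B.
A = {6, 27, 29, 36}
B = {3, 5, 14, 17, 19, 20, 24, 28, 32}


Set A = {6, 27, 29, 36}
Set B = {3, 5, 14, 17, 19, 20, 24, 28, 32}
A ∩ B = {}
|A ∩ B| = 0

0


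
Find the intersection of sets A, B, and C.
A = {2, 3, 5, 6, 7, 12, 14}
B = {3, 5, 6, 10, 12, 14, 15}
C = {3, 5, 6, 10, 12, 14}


Set A = {2, 3, 5, 6, 7, 12, 14}
Set B = {3, 5, 6, 10, 12, 14, 15}
Set C = {3, 5, 6, 10, 12, 14}
First, A ∩ B = {3, 5, 6, 12, 14}
Then, (A ∩ B) ∩ C = {3, 5, 6, 12, 14}

{3, 5, 6, 12, 14}


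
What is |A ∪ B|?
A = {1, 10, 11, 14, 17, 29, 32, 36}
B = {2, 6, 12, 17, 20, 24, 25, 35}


Set A = {1, 10, 11, 14, 17, 29, 32, 36}, |A| = 8
Set B = {2, 6, 12, 17, 20, 24, 25, 35}, |B| = 8
A ∩ B = {17}, |A ∩ B| = 1
|A ∪ B| = |A| + |B| - |A ∩ B| = 8 + 8 - 1 = 15

15


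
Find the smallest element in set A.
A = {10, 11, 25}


Set A = {10, 11, 25}
Elements in ascending order: 10, 11, 25
The smallest element is 10.

10


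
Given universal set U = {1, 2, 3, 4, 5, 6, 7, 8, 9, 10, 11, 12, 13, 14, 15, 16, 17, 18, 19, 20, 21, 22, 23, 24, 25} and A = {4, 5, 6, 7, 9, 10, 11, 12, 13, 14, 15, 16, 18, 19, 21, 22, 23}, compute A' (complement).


Universal set U = {1, 2, 3, 4, 5, 6, 7, 8, 9, 10, 11, 12, 13, 14, 15, 16, 17, 18, 19, 20, 21, 22, 23, 24, 25}
Set A = {4, 5, 6, 7, 9, 10, 11, 12, 13, 14, 15, 16, 18, 19, 21, 22, 23}
A' = U \ A = elements in U but not in A
Checking each element of U:
1 (not in A, include), 2 (not in A, include), 3 (not in A, include), 4 (in A, exclude), 5 (in A, exclude), 6 (in A, exclude), 7 (in A, exclude), 8 (not in A, include), 9 (in A, exclude), 10 (in A, exclude), 11 (in A, exclude), 12 (in A, exclude), 13 (in A, exclude), 14 (in A, exclude), 15 (in A, exclude), 16 (in A, exclude), 17 (not in A, include), 18 (in A, exclude), 19 (in A, exclude), 20 (not in A, include), 21 (in A, exclude), 22 (in A, exclude), 23 (in A, exclude), 24 (not in A, include), 25 (not in A, include)
A' = {1, 2, 3, 8, 17, 20, 24, 25}

{1, 2, 3, 8, 17, 20, 24, 25}


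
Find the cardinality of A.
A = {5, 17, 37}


Set A = {5, 17, 37}
Listing elements: 5, 17, 37
Counting: 3 elements
|A| = 3

3


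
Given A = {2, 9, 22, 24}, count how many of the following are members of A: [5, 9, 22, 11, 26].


Set A = {2, 9, 22, 24}
Candidates: [5, 9, 22, 11, 26]
Check each candidate:
5 ∉ A, 9 ∈ A, 22 ∈ A, 11 ∉ A, 26 ∉ A
Count of candidates in A: 2

2


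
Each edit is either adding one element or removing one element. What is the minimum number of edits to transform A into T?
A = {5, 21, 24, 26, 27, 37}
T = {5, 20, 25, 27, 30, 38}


Set A = {5, 21, 24, 26, 27, 37}
Set T = {5, 20, 25, 27, 30, 38}
Elements to remove from A (in A, not in T): {21, 24, 26, 37} → 4 removals
Elements to add to A (in T, not in A): {20, 25, 30, 38} → 4 additions
Total edits = 4 + 4 = 8

8


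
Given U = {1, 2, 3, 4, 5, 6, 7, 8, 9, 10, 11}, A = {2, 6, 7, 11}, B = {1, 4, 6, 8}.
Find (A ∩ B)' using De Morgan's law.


U = {1, 2, 3, 4, 5, 6, 7, 8, 9, 10, 11}
A = {2, 6, 7, 11}, B = {1, 4, 6, 8}
A ∩ B = {6}
(A ∩ B)' = U \ (A ∩ B) = {1, 2, 3, 4, 5, 7, 8, 9, 10, 11}
Verification via A' ∪ B': A' = {1, 3, 4, 5, 8, 9, 10}, B' = {2, 3, 5, 7, 9, 10, 11}
A' ∪ B' = {1, 2, 3, 4, 5, 7, 8, 9, 10, 11} ✓

{1, 2, 3, 4, 5, 7, 8, 9, 10, 11}


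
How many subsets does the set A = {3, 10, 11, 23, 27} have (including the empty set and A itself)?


Set A = {3, 10, 11, 23, 27}
|A| = 5
The power set P(A) contains all subsets of A.
|P(A)| = 2^|A| = 2^5 = 32

32


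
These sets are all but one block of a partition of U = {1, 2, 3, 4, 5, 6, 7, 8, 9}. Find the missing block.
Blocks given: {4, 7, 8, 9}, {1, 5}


U = {1, 2, 3, 4, 5, 6, 7, 8, 9}
Shown blocks: {4, 7, 8, 9}, {1, 5}
A partition's blocks are pairwise disjoint and cover U, so the missing block = U \ (union of shown blocks).
Union of shown blocks: {1, 4, 5, 7, 8, 9}
Missing block = U \ (union) = {2, 3, 6}

{2, 3, 6}


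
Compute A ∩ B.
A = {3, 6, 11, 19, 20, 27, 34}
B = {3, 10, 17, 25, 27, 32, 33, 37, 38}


Set A = {3, 6, 11, 19, 20, 27, 34}
Set B = {3, 10, 17, 25, 27, 32, 33, 37, 38}
A ∩ B includes only elements in both sets.
Check each element of A against B:
3 ✓, 6 ✗, 11 ✗, 19 ✗, 20 ✗, 27 ✓, 34 ✗
A ∩ B = {3, 27}

{3, 27}


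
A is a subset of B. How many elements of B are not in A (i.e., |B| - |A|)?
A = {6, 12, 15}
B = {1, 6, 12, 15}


Set A = {6, 12, 15}, |A| = 3
Set B = {1, 6, 12, 15}, |B| = 4
Since A ⊆ B: B \ A = {1}
|B| - |A| = 4 - 3 = 1

1


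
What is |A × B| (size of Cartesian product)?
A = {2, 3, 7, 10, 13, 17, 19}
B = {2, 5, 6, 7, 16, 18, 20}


Set A = {2, 3, 7, 10, 13, 17, 19} has 7 elements.
Set B = {2, 5, 6, 7, 16, 18, 20} has 7 elements.
|A × B| = |A| × |B| = 7 × 7 = 49

49


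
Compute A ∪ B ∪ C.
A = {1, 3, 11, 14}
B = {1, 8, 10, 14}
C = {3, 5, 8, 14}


Set A = {1, 3, 11, 14}
Set B = {1, 8, 10, 14}
Set C = {3, 5, 8, 14}
First, A ∪ B = {1, 3, 8, 10, 11, 14}
Then, (A ∪ B) ∪ C = {1, 3, 5, 8, 10, 11, 14}

{1, 3, 5, 8, 10, 11, 14}


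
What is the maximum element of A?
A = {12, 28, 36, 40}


Set A = {12, 28, 36, 40}
Elements in ascending order: 12, 28, 36, 40
The largest element is 40.

40


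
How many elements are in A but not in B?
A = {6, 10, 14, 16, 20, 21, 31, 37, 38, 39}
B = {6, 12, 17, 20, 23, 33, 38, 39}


Set A = {6, 10, 14, 16, 20, 21, 31, 37, 38, 39}
Set B = {6, 12, 17, 20, 23, 33, 38, 39}
A \ B = {10, 14, 16, 21, 31, 37}
|A \ B| = 6

6


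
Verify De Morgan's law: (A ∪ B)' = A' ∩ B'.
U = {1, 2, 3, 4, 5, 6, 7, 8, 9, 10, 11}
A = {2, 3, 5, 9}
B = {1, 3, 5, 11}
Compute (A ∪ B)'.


U = {1, 2, 3, 4, 5, 6, 7, 8, 9, 10, 11}
A = {2, 3, 5, 9}, B = {1, 3, 5, 11}
A ∪ B = {1, 2, 3, 5, 9, 11}
(A ∪ B)' = U \ (A ∪ B) = {4, 6, 7, 8, 10}
Verification via A' ∩ B': A' = {1, 4, 6, 7, 8, 10, 11}, B' = {2, 4, 6, 7, 8, 9, 10}
A' ∩ B' = {4, 6, 7, 8, 10} ✓

{4, 6, 7, 8, 10}


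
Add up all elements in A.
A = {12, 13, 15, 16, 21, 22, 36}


Set A = {12, 13, 15, 16, 21, 22, 36}
Sum = 12 + 13 + 15 + 16 + 21 + 22 + 36 = 135

135


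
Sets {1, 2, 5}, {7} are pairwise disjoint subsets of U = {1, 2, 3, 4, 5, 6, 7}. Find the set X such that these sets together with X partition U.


U = {1, 2, 3, 4, 5, 6, 7}
Shown blocks: {1, 2, 5}, {7}
A partition's blocks are pairwise disjoint and cover U, so the missing block = U \ (union of shown blocks).
Union of shown blocks: {1, 2, 5, 7}
Missing block = U \ (union) = {3, 4, 6}

{3, 4, 6}


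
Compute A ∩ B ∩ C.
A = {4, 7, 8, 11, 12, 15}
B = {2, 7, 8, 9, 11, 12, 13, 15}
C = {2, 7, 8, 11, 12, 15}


Set A = {4, 7, 8, 11, 12, 15}
Set B = {2, 7, 8, 9, 11, 12, 13, 15}
Set C = {2, 7, 8, 11, 12, 15}
First, A ∩ B = {7, 8, 11, 12, 15}
Then, (A ∩ B) ∩ C = {7, 8, 11, 12, 15}

{7, 8, 11, 12, 15}


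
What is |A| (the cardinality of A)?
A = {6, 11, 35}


Set A = {6, 11, 35}
Listing elements: 6, 11, 35
Counting: 3 elements
|A| = 3

3


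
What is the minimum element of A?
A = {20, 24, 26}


Set A = {20, 24, 26}
Elements in ascending order: 20, 24, 26
The smallest element is 20.

20


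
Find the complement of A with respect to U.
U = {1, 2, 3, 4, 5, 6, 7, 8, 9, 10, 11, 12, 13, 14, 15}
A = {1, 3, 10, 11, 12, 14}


Universal set U = {1, 2, 3, 4, 5, 6, 7, 8, 9, 10, 11, 12, 13, 14, 15}
Set A = {1, 3, 10, 11, 12, 14}
A' = U \ A = elements in U but not in A
Checking each element of U:
1 (in A, exclude), 2 (not in A, include), 3 (in A, exclude), 4 (not in A, include), 5 (not in A, include), 6 (not in A, include), 7 (not in A, include), 8 (not in A, include), 9 (not in A, include), 10 (in A, exclude), 11 (in A, exclude), 12 (in A, exclude), 13 (not in A, include), 14 (in A, exclude), 15 (not in A, include)
A' = {2, 4, 5, 6, 7, 8, 9, 13, 15}

{2, 4, 5, 6, 7, 8, 9, 13, 15}


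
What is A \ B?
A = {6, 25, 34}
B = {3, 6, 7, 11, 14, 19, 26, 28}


Set A = {6, 25, 34}
Set B = {3, 6, 7, 11, 14, 19, 26, 28}
A \ B includes elements in A that are not in B.
Check each element of A:
6 (in B, remove), 25 (not in B, keep), 34 (not in B, keep)
A \ B = {25, 34}

{25, 34}


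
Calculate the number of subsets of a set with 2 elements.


The set has 2 elements.
The power set contains all possible subsets.
|P(A)| = 2^|A| = 2^2 = 4

4


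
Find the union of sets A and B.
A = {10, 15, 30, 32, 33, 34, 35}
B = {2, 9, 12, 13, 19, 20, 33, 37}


Set A = {10, 15, 30, 32, 33, 34, 35}
Set B = {2, 9, 12, 13, 19, 20, 33, 37}
A ∪ B includes all elements in either set.
Elements from A: {10, 15, 30, 32, 33, 34, 35}
Elements from B not already included: {2, 9, 12, 13, 19, 20, 37}
A ∪ B = {2, 9, 10, 12, 13, 15, 19, 20, 30, 32, 33, 34, 35, 37}

{2, 9, 10, 12, 13, 15, 19, 20, 30, 32, 33, 34, 35, 37}


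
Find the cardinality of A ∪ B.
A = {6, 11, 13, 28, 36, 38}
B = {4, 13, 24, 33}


Set A = {6, 11, 13, 28, 36, 38}, |A| = 6
Set B = {4, 13, 24, 33}, |B| = 4
A ∩ B = {13}, |A ∩ B| = 1
|A ∪ B| = |A| + |B| - |A ∩ B| = 6 + 4 - 1 = 9

9


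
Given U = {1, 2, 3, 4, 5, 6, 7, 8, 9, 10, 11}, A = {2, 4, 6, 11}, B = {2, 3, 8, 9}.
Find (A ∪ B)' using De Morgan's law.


U = {1, 2, 3, 4, 5, 6, 7, 8, 9, 10, 11}
A = {2, 4, 6, 11}, B = {2, 3, 8, 9}
A ∪ B = {2, 3, 4, 6, 8, 9, 11}
(A ∪ B)' = U \ (A ∪ B) = {1, 5, 7, 10}
Verification via A' ∩ B': A' = {1, 3, 5, 7, 8, 9, 10}, B' = {1, 4, 5, 6, 7, 10, 11}
A' ∩ B' = {1, 5, 7, 10} ✓

{1, 5, 7, 10}


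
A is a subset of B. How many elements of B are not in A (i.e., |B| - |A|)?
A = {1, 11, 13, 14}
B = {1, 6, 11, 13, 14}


Set A = {1, 11, 13, 14}, |A| = 4
Set B = {1, 6, 11, 13, 14}, |B| = 5
Since A ⊆ B: B \ A = {6}
|B| - |A| = 5 - 4 = 1

1


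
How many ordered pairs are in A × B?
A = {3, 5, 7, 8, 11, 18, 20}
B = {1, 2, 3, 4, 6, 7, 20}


Set A = {3, 5, 7, 8, 11, 18, 20} has 7 elements.
Set B = {1, 2, 3, 4, 6, 7, 20} has 7 elements.
|A × B| = |A| × |B| = 7 × 7 = 49

49


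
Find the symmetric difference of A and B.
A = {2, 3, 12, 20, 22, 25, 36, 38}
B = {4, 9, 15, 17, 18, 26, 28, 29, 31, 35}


Set A = {2, 3, 12, 20, 22, 25, 36, 38}
Set B = {4, 9, 15, 17, 18, 26, 28, 29, 31, 35}
A △ B = (A \ B) ∪ (B \ A)
Elements in A but not B: {2, 3, 12, 20, 22, 25, 36, 38}
Elements in B but not A: {4, 9, 15, 17, 18, 26, 28, 29, 31, 35}
A △ B = {2, 3, 4, 9, 12, 15, 17, 18, 20, 22, 25, 26, 28, 29, 31, 35, 36, 38}

{2, 3, 4, 9, 12, 15, 17, 18, 20, 22, 25, 26, 28, 29, 31, 35, 36, 38}


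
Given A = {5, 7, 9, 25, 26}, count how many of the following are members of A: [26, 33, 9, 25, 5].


Set A = {5, 7, 9, 25, 26}
Candidates: [26, 33, 9, 25, 5]
Check each candidate:
26 ∈ A, 33 ∉ A, 9 ∈ A, 25 ∈ A, 5 ∈ A
Count of candidates in A: 4

4


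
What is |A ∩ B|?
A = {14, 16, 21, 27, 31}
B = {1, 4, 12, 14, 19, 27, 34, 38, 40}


Set A = {14, 16, 21, 27, 31}
Set B = {1, 4, 12, 14, 19, 27, 34, 38, 40}
A ∩ B = {14, 27}
|A ∩ B| = 2

2


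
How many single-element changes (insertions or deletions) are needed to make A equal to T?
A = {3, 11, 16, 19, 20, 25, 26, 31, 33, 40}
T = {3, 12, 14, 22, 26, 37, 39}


Set A = {3, 11, 16, 19, 20, 25, 26, 31, 33, 40}
Set T = {3, 12, 14, 22, 26, 37, 39}
Elements to remove from A (in A, not in T): {11, 16, 19, 20, 25, 31, 33, 40} → 8 removals
Elements to add to A (in T, not in A): {12, 14, 22, 37, 39} → 5 additions
Total edits = 8 + 5 = 13

13


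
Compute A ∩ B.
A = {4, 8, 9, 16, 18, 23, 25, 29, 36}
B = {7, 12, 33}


Set A = {4, 8, 9, 16, 18, 23, 25, 29, 36}
Set B = {7, 12, 33}
A ∩ B includes only elements in both sets.
Check each element of A against B:
4 ✗, 8 ✗, 9 ✗, 16 ✗, 18 ✗, 23 ✗, 25 ✗, 29 ✗, 36 ✗
A ∩ B = {}

{}
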